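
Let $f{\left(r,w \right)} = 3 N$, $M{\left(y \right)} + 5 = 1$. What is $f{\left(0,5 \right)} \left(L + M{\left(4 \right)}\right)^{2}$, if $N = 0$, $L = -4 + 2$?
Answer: $0$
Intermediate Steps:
$M{\left(y \right)} = -4$ ($M{\left(y \right)} = -5 + 1 = -4$)
$L = -2$
$f{\left(r,w \right)} = 0$ ($f{\left(r,w \right)} = 3 \cdot 0 = 0$)
$f{\left(0,5 \right)} \left(L + M{\left(4 \right)}\right)^{2} = 0 \left(-2 - 4\right)^{2} = 0 \left(-6\right)^{2} = 0 \cdot 36 = 0$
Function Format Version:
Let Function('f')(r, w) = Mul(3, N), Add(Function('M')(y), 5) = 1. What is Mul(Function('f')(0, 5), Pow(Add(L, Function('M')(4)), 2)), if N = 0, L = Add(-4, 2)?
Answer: 0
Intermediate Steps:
Function('M')(y) = -4 (Function('M')(y) = Add(-5, 1) = -4)
L = -2
Function('f')(r, w) = 0 (Function('f')(r, w) = Mul(3, 0) = 0)
Mul(Function('f')(0, 5), Pow(Add(L, Function('M')(4)), 2)) = Mul(0, Pow(Add(-2, -4), 2)) = Mul(0, Pow(-6, 2)) = Mul(0, 36) = 0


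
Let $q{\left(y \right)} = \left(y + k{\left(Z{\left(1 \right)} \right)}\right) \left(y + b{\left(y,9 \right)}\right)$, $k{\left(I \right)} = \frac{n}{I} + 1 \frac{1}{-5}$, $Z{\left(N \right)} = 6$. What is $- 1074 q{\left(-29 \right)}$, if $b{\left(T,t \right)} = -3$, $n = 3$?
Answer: $- \frac{4931808}{5} \approx -9.8636 \cdot 10^{5}$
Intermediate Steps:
$k{\left(I \right)} = - \frac{1}{5} + \frac{3}{I}$ ($k{\left(I \right)} = \frac{3}{I} + 1 \frac{1}{-5} = \frac{3}{I} + 1 \left(- \frac{1}{5}\right) = \frac{3}{I} - \frac{1}{5} = - \frac{1}{5} + \frac{3}{I}$)
$q{\left(y \right)} = \left(-3 + y\right) \left(\frac{3}{10} + y\right)$ ($q{\left(y \right)} = \left(y + \frac{15 - 6}{5 \cdot 6}\right) \left(y - 3\right) = \left(y + \frac{1}{5} \cdot \frac{1}{6} \left(15 - 6\right)\right) \left(-3 + y\right) = \left(y + \frac{1}{5} \cdot \frac{1}{6} \cdot 9\right) \left(-3 + y\right) = \left(y + \frac{3}{10}\right) \left(-3 + y\right) = \left(\frac{3}{10} + y\right) \left(-3 + y\right) = \left(-3 + y\right) \left(\frac{3}{10} + y\right)$)
$- 1074 q{\left(-29 \right)} = - 1074 \left(- \frac{9}{10} + \left(-29\right)^{2} - - \frac{783}{10}\right) = - 1074 \left(- \frac{9}{10} + 841 + \frac{783}{10}\right) = \left(-1074\right) \frac{4592}{5} = - \frac{4931808}{5}$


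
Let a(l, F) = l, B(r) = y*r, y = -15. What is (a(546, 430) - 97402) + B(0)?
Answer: -96856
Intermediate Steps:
B(r) = -15*r
(a(546, 430) - 97402) + B(0) = (546 - 97402) - 15*0 = -96856 + 0 = -96856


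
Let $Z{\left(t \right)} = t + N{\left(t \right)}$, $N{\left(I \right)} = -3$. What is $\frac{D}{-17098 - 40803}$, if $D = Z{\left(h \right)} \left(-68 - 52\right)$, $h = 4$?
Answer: $\frac{120}{57901} \approx 0.0020725$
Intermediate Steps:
$Z{\left(t \right)} = -3 + t$ ($Z{\left(t \right)} = t - 3 = -3 + t$)
$D = -120$ ($D = \left(-3 + 4\right) \left(-68 - 52\right) = 1 \left(-120\right) = -120$)
$\frac{D}{-17098 - 40803} = - \frac{120}{-17098 - 40803} = - \frac{120}{-57901} = \left(-120\right) \left(- \frac{1}{57901}\right) = \frac{120}{57901}$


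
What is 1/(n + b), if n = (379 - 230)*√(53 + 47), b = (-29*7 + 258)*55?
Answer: 1/4515 ≈ 0.00022148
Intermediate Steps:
b = 3025 (b = (-203 + 258)*55 = 55*55 = 3025)
n = 1490 (n = 149*√100 = 149*10 = 1490)
1/(n + b) = 1/(1490 + 3025) = 1/4515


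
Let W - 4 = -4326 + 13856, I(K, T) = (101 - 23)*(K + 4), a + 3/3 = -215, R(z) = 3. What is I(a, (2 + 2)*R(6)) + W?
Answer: -7002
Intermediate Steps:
a = -216 (a = -1 - 215 = -216)
I(K, T) = 312 + 78*K (I(K, T) = 78*(4 + K) = 312 + 78*K)
W = 9534 (W = 4 + (-4326 + 13856) = 4 + 9530 = 9534)
I(a, (2 + 2)*R(6)) + W = (312 + 78*(-216)) + 9534 = (312 - 16848) + 9534 = -16536 + 9534 = -7002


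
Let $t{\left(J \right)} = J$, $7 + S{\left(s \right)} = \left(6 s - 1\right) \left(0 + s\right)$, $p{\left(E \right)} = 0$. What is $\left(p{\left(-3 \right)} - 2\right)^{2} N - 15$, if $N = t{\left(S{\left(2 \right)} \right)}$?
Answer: $45$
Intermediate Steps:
$S{\left(s \right)} = -7 + s \left(-1 + 6 s\right)$ ($S{\left(s \right)} = -7 + \left(6 s - 1\right) \left(0 + s\right) = -7 + \left(-1 + 6 s\right) s = -7 + s \left(-1 + 6 s\right)$)
$N = 15$ ($N = -7 - 2 + 6 \cdot 2^{2} = -7 - 2 + 6 \cdot 4 = -7 - 2 + 24 = 15$)
$\left(p{\left(-3 \right)} - 2\right)^{2} N - 15 = \left(0 - 2\right)^{2} \cdot 15 - 15 = \left(-2\right)^{2} \cdot 15 - 15 = 4 \cdot 15 - 15 = 60 - 15 = 45$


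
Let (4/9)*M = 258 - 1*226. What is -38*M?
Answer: -2736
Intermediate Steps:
M = 72 (M = 9*(258 - 1*226)/4 = 9*(258 - 226)/4 = (9/4)*32 = 72)
-38*M = -38*72 = -2736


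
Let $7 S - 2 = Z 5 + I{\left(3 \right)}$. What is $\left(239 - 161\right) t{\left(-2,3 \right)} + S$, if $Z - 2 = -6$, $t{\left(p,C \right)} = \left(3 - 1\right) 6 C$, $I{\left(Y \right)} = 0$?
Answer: $\frac{19638}{7} \approx 2805.4$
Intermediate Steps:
$t{\left(p,C \right)} = 12 C$ ($t{\left(p,C \right)} = 2 \cdot 6 C = 12 C$)
$Z = -4$ ($Z = 2 - 6 = -4$)
$S = - \frac{18}{7}$ ($S = \frac{2}{7} + \frac{\left(-4\right) 5 + 0}{7} = \frac{2}{7} + \frac{-20 + 0}{7} = \frac{2}{7} + \frac{1}{7} \left(-20\right) = \frac{2}{7} - \frac{20}{7} = - \frac{18}{7} \approx -2.5714$)
$\left(239 - 161\right) t{\left(-2,3 \right)} + S = \left(239 - 161\right) 12 \cdot 3 - \frac{18}{7} = \left(239 - 161\right) 36 - \frac{18}{7} = 78 \cdot 36 - \frac{18}{7} = 2808 - \frac{18}{7} = \frac{19638}{7}$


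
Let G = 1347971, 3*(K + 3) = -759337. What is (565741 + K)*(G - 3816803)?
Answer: -771820249888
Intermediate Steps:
K = -759346/3 (K = -3 + (1/3)*(-759337) = -3 - 759337/3 = -759346/3 ≈ -2.5312e+5)
(565741 + K)*(G - 3816803) = (565741 - 759346/3)*(1347971 - 3816803) = (937877/3)*(-2468832) = -771820249888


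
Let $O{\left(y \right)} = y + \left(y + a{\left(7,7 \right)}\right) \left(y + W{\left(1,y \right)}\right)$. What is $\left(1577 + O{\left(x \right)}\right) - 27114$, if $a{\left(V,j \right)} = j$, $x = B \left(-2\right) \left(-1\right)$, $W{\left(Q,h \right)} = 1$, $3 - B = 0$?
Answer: $-25440$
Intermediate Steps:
$B = 3$ ($B = 3 - 0 = 3 + 0 = 3$)
$x = 6$ ($x = 3 \left(-2\right) \left(-1\right) = \left(-6\right) \left(-1\right) = 6$)
$O{\left(y \right)} = y + \left(1 + y\right) \left(7 + y\right)$ ($O{\left(y \right)} = y + \left(y + 7\right) \left(y + 1\right) = y + \left(7 + y\right) \left(1 + y\right) = y + \left(1 + y\right) \left(7 + y\right)$)
$\left(1577 + O{\left(x \right)}\right) - 27114 = \left(1577 + \left(7 + 6^{2} + 9 \cdot 6\right)\right) - 27114 = \left(1577 + \left(7 + 36 + 54\right)\right) - 27114 = \left(1577 + 97\right) - 27114 = 1674 - 27114 = -25440$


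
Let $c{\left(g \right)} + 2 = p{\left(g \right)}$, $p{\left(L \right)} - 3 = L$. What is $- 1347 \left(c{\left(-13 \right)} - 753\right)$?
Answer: $1030455$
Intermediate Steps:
$p{\left(L \right)} = 3 + L$
$c{\left(g \right)} = 1 + g$ ($c{\left(g \right)} = -2 + \left(3 + g\right) = 1 + g$)
$- 1347 \left(c{\left(-13 \right)} - 753\right) = - 1347 \left(\left(1 - 13\right) - 753\right) = - 1347 \left(-12 - 753\right) = \left(-1347\right) \left(-765\right) = 1030455$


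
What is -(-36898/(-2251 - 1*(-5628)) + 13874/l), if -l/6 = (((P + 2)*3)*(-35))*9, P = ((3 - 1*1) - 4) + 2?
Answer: 26540773/2735370 ≈ 9.7028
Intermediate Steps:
P = 0 (P = ((3 - 1) - 4) + 2 = (2 - 4) + 2 = -2 + 2 = 0)
l = 11340 (l = -6*((0 + 2)*3)*(-35)*9 = -6*(2*3)*(-35)*9 = -6*6*(-35)*9 = -(-1260)*9 = -6*(-1890) = 11340)
-(-36898/(-2251 - 1*(-5628)) + 13874/l) = -(-36898/(-2251 - 1*(-5628)) + 13874/11340) = -(-36898/(-2251 + 5628) + 13874*(1/11340)) = -(-36898/3377 + 991/810) = -1*(-26540773/2735370) = 26540773/2735370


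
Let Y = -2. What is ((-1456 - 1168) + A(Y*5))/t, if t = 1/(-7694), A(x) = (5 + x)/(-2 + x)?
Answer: 121115101/6 ≈ 2.0186e+7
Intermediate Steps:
A(x) = (5 + x)/(-2 + x)
t = -1/7694 ≈ -0.00012997
((-1456 - 1168) + A(Y*5))/t = ((-1456 - 1168) + (5 - 2*5)/(-2 - 2*5))/(-1/7694) = (-2624 + (5 - 10)/(-2 - 10))*(-7694) = (-2624 - 5/(-12))*(-7694) = (-2624 - 1/12*(-5))*(-7694) = (-2624 + 5/12)*(-7694) = -31483/12*(-7694) = 121115101/6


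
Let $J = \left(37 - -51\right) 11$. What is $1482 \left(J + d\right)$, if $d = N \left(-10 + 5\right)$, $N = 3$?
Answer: $1412346$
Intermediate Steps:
$d = -15$ ($d = 3 \left(-10 + 5\right) = 3 \left(-5\right) = -15$)
$J = 968$ ($J = \left(37 + 51\right) 11 = 88 \cdot 11 = 968$)
$1482 \left(J + d\right) = 1482 \left(968 - 15\right) = 1482 \cdot 953 = 1412346$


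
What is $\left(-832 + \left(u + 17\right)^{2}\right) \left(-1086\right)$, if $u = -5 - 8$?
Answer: $886176$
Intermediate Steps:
$u = -13$ ($u = -5 - 8 = -13$)
$\left(-832 + \left(u + 17\right)^{2}\right) \left(-1086\right) = \left(-832 + \left(-13 + 17\right)^{2}\right) \left(-1086\right) = \left(-832 + 4^{2}\right) \left(-1086\right) = \left(-832 + 16\right) \left(-1086\right) = \left(-816\right) \left(-1086\right) = 886176$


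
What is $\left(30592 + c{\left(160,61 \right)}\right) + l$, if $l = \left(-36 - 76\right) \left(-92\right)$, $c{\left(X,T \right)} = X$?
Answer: $41056$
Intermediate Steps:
$l = 10304$ ($l = \left(-112\right) \left(-92\right) = 10304$)
$\left(30592 + c{\left(160,61 \right)}\right) + l = \left(30592 + 160\right) + 10304 = 30752 + 10304 = 41056$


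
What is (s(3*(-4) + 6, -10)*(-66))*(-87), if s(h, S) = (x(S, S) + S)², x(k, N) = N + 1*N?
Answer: 5167800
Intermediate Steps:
x(k, N) = 2*N (x(k, N) = N + N = 2*N)
s(h, S) = 9*S² (s(h, S) = (2*S + S)² = (3*S)² = 9*S²)
(s(3*(-4) + 6, -10)*(-66))*(-87) = ((9*(-10)²)*(-66))*(-87) = ((9*100)*(-66))*(-87) = (900*(-66))*(-87) = -59400*(-87) = 5167800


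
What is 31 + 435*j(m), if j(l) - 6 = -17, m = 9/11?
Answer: -4754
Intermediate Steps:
m = 9/11 (m = 9*(1/11) = 9/11 ≈ 0.81818)
j(l) = -11 (j(l) = 6 - 17 = -11)
31 + 435*j(m) = 31 + 435*(-11) = 31 - 4785 = -4754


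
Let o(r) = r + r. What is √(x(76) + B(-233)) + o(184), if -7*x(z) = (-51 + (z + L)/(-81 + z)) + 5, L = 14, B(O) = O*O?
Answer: 368 + √2660609/7 ≈ 601.02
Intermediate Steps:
B(O) = O²
o(r) = 2*r
x(z) = 46/7 - (14 + z)/(7*(-81 + z)) (x(z) = -((-51 + (z + 14)/(-81 + z)) + 5)/7 = -((-51 + (14 + z)/(-81 + z)) + 5)/7 = -(-46 + (14 + z)/(-81 + z))/7 = 46/7 - (14 + z)/(7*(-81 + z)))
√(x(76) + B(-233)) + o(184) = √(5*(-748 + 9*76)/(7*(-81 + 76)) + (-233)²) + 2*184 = √((5/7)*(-748 + 684)/(-5) + 54289) + 368 = √((5/7)*(-⅕)*(-64) + 54289) + 368 = √(64/7 + 54289) + 368 = √(380087/7) + 368 = √2660609/7 + 368 = 368 + √2660609/7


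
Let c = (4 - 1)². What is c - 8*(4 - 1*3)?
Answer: 1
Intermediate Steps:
c = 9 (c = 3² = 9)
c - 8*(4 - 1*3) = 9 - 8*(4 - 1*3) = 9 - 8*(4 - 3) = 9 - 8*1 = 9 - 8 = 1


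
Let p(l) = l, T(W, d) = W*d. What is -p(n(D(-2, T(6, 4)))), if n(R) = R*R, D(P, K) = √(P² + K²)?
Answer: -580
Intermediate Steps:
D(P, K) = √(K² + P²)
n(R) = R²
-p(n(D(-2, T(6, 4)))) = -(√((6*4)² + (-2)²))² = -(√(24² + 4))² = -(√(576 + 4))² = -(√580)² = -(2*√145)² = -1*580 = -580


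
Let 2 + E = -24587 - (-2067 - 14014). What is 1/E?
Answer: -1/8508 ≈ -0.00011754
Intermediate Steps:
E = -8508 (E = -2 + (-24587 - (-2067 - 14014)) = -2 + (-24587 - 1*(-16081)) = -2 + (-24587 + 16081) = -2 - 8506 = -8508)
1/E = 1/(-8508) = -1/8508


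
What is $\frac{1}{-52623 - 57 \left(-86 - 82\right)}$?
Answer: $- \frac{1}{43047} \approx -2.323 \cdot 10^{-5}$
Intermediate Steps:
$\frac{1}{-52623 - 57 \left(-86 - 82\right)} = \frac{1}{-52623 - -9576} = \frac{1}{-52623 + 9576} = \frac{1}{-43047} = - \frac{1}{43047}$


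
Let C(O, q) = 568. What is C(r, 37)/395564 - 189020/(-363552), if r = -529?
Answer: 4686000301/8988005208 ≈ 0.52136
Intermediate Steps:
C(r, 37)/395564 - 189020/(-363552) = 568/395564 - 189020/(-363552) = 568*(1/395564) - 189020*(-1/363552) = 142/98891 + 47255/90888 = 4686000301/8988005208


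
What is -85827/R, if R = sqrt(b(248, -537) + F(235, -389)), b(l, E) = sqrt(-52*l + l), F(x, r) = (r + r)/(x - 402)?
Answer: -85827*sqrt(334)/(2*sqrt(389 + 167*I*sqrt(3162))) ≈ -5837.5 + 5600.7*I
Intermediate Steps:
F(x, r) = 2*r/(-402 + x) (F(x, r) = (2*r)/(-402 + x) = 2*r/(-402 + x))
b(l, E) = sqrt(51)*sqrt(-l) (b(l, E) = sqrt(-51*l) = sqrt(51)*sqrt(-l))
R = sqrt(778/167 + 2*I*sqrt(3162)) (R = sqrt(sqrt(51)*sqrt(-1*248) + 2*(-389)/(-402 + 235)) = sqrt(sqrt(51)*sqrt(-248) + 2*(-389)/(-167)) = sqrt(sqrt(51)*(2*I*sqrt(62)) + 2*(-389)*(-1/167)) = sqrt(2*I*sqrt(3162) + 778/167) = sqrt(778/167 + 2*I*sqrt(3162)) ≈ 7.6557 + 7.3451*I)
-85827/R = -85827*167/sqrt(129926 + 55778*I*sqrt(3162)) = -14333109/sqrt(129926 + 55778*I*sqrt(3162))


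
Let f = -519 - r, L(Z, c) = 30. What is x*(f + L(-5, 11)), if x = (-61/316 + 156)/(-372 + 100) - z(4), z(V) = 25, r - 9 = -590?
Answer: -50554805/21488 ≈ -2352.7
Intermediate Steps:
r = -581 (r = 9 - 590 = -581)
x = -2198035/85952 (x = (-61/316 + 156)/(-372 + 100) - 1*25 = (-61*1/316 + 156)/(-272) - 25 = (-61/316 + 156)*(-1/272) - 25 = (49235/316)*(-1/272) - 25 = -49235/85952 - 25 = -2198035/85952 ≈ -25.573)
f = 62 (f = -519 - 1*(-581) = -519 + 581 = 62)
x*(f + L(-5, 11)) = -2198035*(62 + 30)/85952 = -2198035/85952*92 = -50554805/21488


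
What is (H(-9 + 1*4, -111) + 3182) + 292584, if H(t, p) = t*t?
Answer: 295791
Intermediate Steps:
H(t, p) = t²
(H(-9 + 1*4, -111) + 3182) + 292584 = ((-9 + 1*4)² + 3182) + 292584 = ((-9 + 4)² + 3182) + 292584 = ((-5)² + 3182) + 292584 = (25 + 3182) + 292584 = 3207 + 292584 = 295791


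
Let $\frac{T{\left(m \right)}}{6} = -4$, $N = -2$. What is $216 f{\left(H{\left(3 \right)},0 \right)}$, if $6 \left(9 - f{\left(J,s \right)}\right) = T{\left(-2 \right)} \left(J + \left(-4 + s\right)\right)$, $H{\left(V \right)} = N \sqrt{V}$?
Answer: $-1512 - 1728 \sqrt{3} \approx -4505.0$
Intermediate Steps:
$H{\left(V \right)} = - 2 \sqrt{V}$
$T{\left(m \right)} = -24$ ($T{\left(m \right)} = 6 \left(-4\right) = -24$)
$f{\left(J,s \right)} = -7 + 4 J + 4 s$ ($f{\left(J,s \right)} = 9 - \frac{\left(-24\right) \left(J + \left(-4 + s\right)\right)}{6} = 9 - \frac{\left(-24\right) \left(-4 + J + s\right)}{6} = 9 - \frac{96 - 24 J - 24 s}{6} = 9 + \left(-16 + 4 J + 4 s\right) = -7 + 4 J + 4 s$)
$216 f{\left(H{\left(3 \right)},0 \right)} = 216 \left(-7 + 4 \left(- 2 \sqrt{3}\right) + 4 \cdot 0\right) = 216 \left(-7 - 8 \sqrt{3} + 0\right) = 216 \left(-7 - 8 \sqrt{3}\right) = -1512 - 1728 \sqrt{3}$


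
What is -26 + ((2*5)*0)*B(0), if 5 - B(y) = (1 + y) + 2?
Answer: -26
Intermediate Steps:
B(y) = 2 - y (B(y) = 5 - ((1 + y) + 2) = 5 - (3 + y) = 5 + (-3 - y) = 2 - y)
-26 + ((2*5)*0)*B(0) = -26 + ((2*5)*0)*(2 - 1*0) = -26 + (10*0)*(2 + 0) = -26 + 0*2 = -26 + 0 = -26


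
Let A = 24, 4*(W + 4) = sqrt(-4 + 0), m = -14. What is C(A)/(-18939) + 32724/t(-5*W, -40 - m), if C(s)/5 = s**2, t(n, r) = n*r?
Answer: -1656748896/26672425 - 32724*I/4225 ≈ -62.115 - 7.7453*I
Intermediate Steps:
W = -4 + I/2 (W = -4 + sqrt(-4 + 0)/4 = -4 + sqrt(-4)/4 = -4 + (2*I)/4 = -4 + I/2 ≈ -4.0 + 0.5*I)
C(s) = 5*s**2
C(A)/(-18939) + 32724/t(-5*W, -40 - m) = (5*24**2)/(-18939) + 32724/(((-5*(-4 + I/2))*(-40 - 1*(-14)))) = (5*576)*(-1/18939) + 32724/(((20 - 5*I/2)*(-40 + 14))) = 2880*(-1/18939) + 32724/(((20 - 5*I/2)*(-26))) = -960/6313 + 32724/(-520 + 65*I) = -960/6313 + 32724*((-520 - 65*I)/274625) = -960/6313 + 32724*(-520 - 65*I)/274625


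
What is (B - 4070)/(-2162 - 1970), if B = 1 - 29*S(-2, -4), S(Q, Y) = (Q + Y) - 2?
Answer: 3837/4132 ≈ 0.92861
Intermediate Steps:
S(Q, Y) = -2 + Q + Y
B = 233 (B = 1 - 29*(-2 - 2 - 4) = 1 - 29*(-8) = 1 + 232 = 233)
(B - 4070)/(-2162 - 1970) = (233 - 4070)/(-2162 - 1970) = -3837/(-4132) = -3837*(-1/4132) = 3837/4132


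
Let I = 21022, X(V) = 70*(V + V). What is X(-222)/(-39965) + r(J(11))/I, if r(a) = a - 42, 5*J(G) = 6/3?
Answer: 325850608/420072115 ≈ 0.77570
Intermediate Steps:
J(G) = ⅖ (J(G) = (6/3)/5 = (6*(⅓))/5 = (⅕)*2 = ⅖)
r(a) = -42 + a
X(V) = 140*V (X(V) = 70*(2*V) = 140*V)
X(-222)/(-39965) + r(J(11))/I = (140*(-222))/(-39965) + (-42 + ⅖)/21022 = -31080*(-1/39965) - 208/5*1/21022 = 6216/7993 - 104/52555 = 325850608/420072115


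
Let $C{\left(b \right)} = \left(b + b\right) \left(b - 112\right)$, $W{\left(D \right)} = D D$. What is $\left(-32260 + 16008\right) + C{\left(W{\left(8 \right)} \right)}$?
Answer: $-22396$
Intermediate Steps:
$W{\left(D \right)} = D^{2}$
$C{\left(b \right)} = 2 b \left(-112 + b\right)$
$\left(-32260 + 16008\right) + C{\left(W{\left(8 \right)} \right)} = \left(-32260 + 16008\right) + 2 \cdot 8^{2} \left(-112 + 8^{2}\right) = -16252 + 2 \cdot 64 \left(-112 + 64\right) = -16252 + 2 \cdot 64 \left(-48\right) = -16252 - 6144 = -22396$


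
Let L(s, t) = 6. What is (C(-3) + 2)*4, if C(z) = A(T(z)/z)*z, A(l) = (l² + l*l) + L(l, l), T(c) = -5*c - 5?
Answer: -992/3 ≈ -330.67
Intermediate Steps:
T(c) = -5 - 5*c
A(l) = 6 + 2*l² (A(l) = (l² + l*l) + 6 = (l² + l²) + 6 = 2*l² + 6 = 6 + 2*l²)
C(z) = z*(6 + 2*(-5 - 5*z)²/z²) (C(z) = (6 + 2*((-5 - 5*z)/z)²)*z = (6 + 2*((-5 - 5*z)²/z²))*z = (6 + 2*(-5 - 5*z)²/z²)*z = z*(6 + 2*(-5 - 5*z)²/z²))
(C(-3) + 2)*4 = ((100 + 50/(-3) + 56*(-3)) + 2)*4 = ((100 + 50*(-⅓) - 168) + 2)*4 = ((100 - 50/3 - 168) + 2)*4 = (-254/3 + 2)*4 = -248/3*4 = -992/3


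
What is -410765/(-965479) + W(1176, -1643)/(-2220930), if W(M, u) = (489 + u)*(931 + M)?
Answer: 1629910629706/1072130637735 ≈ 1.5203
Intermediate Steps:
-410765/(-965479) + W(1176, -1643)/(-2220930) = -410765/(-965479) + (455259 + 489*1176 + 931*(-1643) + 1176*(-1643))/(-2220930) = -410765*(-1/965479) + (455259 + 575064 - 1529633 - 1932168)*(-1/2220930) = 410765/965479 - 2431478*(-1/2220930) = 410765/965479 + 1215739/1110465 = 1629910629706/1072130637735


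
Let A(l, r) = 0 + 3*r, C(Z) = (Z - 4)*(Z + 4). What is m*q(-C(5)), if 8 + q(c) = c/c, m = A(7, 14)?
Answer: -294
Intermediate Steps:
C(Z) = (-4 + Z)*(4 + Z)
A(l, r) = 3*r
m = 42 (m = 3*14 = 42)
q(c) = -7 (q(c) = -8 + c/c = -8 + 1 = -7)
m*q(-C(5)) = 42*(-7) = -294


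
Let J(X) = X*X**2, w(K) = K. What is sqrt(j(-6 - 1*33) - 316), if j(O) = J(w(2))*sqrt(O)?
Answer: 2*sqrt(-79 + 2*I*sqrt(39)) ≈ 1.4009 + 17.832*I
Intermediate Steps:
J(X) = X**3
j(O) = 8*sqrt(O) (j(O) = 2**3*sqrt(O) = 8*sqrt(O))
sqrt(j(-6 - 1*33) - 316) = sqrt(8*sqrt(-6 - 1*33) - 316) = sqrt(8*sqrt(-6 - 33) - 316) = sqrt(8*sqrt(-39) - 316) = sqrt(8*(I*sqrt(39)) - 316) = sqrt(8*I*sqrt(39) - 316) = sqrt(-316 + 8*I*sqrt(39))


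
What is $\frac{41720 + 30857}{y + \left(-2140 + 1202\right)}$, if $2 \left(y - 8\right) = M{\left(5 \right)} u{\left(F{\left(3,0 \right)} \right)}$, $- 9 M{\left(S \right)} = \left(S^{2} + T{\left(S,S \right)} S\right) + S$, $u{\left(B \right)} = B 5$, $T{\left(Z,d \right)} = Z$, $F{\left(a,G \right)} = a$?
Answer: $- \frac{435462}{5855} \approx -74.374$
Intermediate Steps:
$u{\left(B \right)} = 5 B$
$M{\left(S \right)} = - \frac{2 S^{2}}{9} - \frac{S}{9}$ ($M{\left(S \right)} = - \frac{\left(S^{2} + S S\right) + S}{9} = - \frac{\left(S^{2} + S^{2}\right) + S}{9} = - \frac{2 S^{2} + S}{9} = - \frac{S + 2 S^{2}}{9} = - \frac{2 S^{2}}{9} - \frac{S}{9}$)
$y = - \frac{227}{6}$ ($y = 8 + \frac{\left(- \frac{1}{9}\right) 5 \left(1 + 2 \cdot 5\right) 5 \cdot 3}{2} = 8 + \frac{\left(- \frac{1}{9}\right) 5 \left(1 + 10\right) 15}{2} = 8 + \frac{\left(- \frac{1}{9}\right) 5 \cdot 11 \cdot 15}{2} = 8 + \frac{\left(- \frac{55}{9}\right) 15}{2} = 8 + \frac{1}{2} \left(- \frac{275}{3}\right) = 8 - \frac{275}{6} = - \frac{227}{6} \approx -37.833$)
$\frac{41720 + 30857}{y + \left(-2140 + 1202\right)} = \frac{41720 + 30857}{- \frac{227}{6} + \left(-2140 + 1202\right)} = \frac{72577}{- \frac{227}{6} - 938} = \frac{72577}{- \frac{5855}{6}} = 72577 \left(- \frac{6}{5855}\right) = - \frac{435462}{5855}$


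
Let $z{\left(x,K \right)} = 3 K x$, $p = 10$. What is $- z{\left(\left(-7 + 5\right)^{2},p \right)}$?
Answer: $-120$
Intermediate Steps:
$z{\left(x,K \right)} = 3 K x$
$- z{\left(\left(-7 + 5\right)^{2},p \right)} = - 3 \cdot 10 \left(-7 + 5\right)^{2} = - 3 \cdot 10 \left(-2\right)^{2} = - 3 \cdot 10 \cdot 4 = \left(-1\right) 120 = -120$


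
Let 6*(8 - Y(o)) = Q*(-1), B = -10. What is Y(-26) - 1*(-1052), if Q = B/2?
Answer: 6355/6 ≈ 1059.2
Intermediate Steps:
Q = -5 (Q = -10/2 = -10*1/2 = -5)
Y(o) = 43/6 (Y(o) = 8 - (-5)*(-1)/6 = 8 - 1/6*5 = 8 - 5/6 = 43/6)
Y(-26) - 1*(-1052) = 43/6 - 1*(-1052) = 43/6 + 1052 = 6355/6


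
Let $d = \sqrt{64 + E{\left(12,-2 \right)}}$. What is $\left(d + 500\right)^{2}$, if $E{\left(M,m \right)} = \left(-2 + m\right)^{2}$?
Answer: $250080 + 4000 \sqrt{5} \approx 2.5902 \cdot 10^{5}$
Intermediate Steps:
$d = 4 \sqrt{5}$ ($d = \sqrt{64 + \left(-2 - 2\right)^{2}} = \sqrt{64 + \left(-4\right)^{2}} = \sqrt{64 + 16} = \sqrt{80} = 4 \sqrt{5} \approx 8.9443$)
$\left(d + 500\right)^{2} = \left(4 \sqrt{5} + 500\right)^{2} = \left(500 + 4 \sqrt{5}\right)^{2}$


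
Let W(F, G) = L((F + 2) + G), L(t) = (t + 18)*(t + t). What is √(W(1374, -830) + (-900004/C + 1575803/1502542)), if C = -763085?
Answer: √809659447817564845414438486810/1146567262070 ≈ 784.79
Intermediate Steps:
L(t) = 2*t*(18 + t) (L(t) = (18 + t)*(2*t) = 2*t*(18 + t))
W(F, G) = 2*(2 + F + G)*(20 + F + G) (W(F, G) = 2*((F + 2) + G)*(18 + ((F + 2) + G)) = 2*((2 + F) + G)*(18 + ((2 + F) + G)) = 2*(2 + F + G)*(18 + (2 + F + G)) = 2*(2 + F + G)*(20 + F + G))
√(W(1374, -830) + (-900004/C + 1575803/1502542)) = √(2*(2 + 1374 - 830)*(20 + 1374 - 830) + (-900004/(-763085) + 1575803/1502542)) = √(2*546*564 + (-900004*(-1/763085) + 1575803*(1/1502542))) = √(615888 + (900004/763085 + 1575803/1502542)) = √(615888 + 2554765442423/1146567262070) = √(706159572667210583/1146567262070) = √809659447817564845414438486810/1146567262070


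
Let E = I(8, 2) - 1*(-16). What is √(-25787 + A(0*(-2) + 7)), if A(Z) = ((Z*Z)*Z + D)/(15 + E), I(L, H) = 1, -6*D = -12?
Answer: I*√1649678/8 ≈ 160.55*I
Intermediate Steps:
D = 2 (D = -⅙*(-12) = 2)
E = 17 (E = 1 - 1*(-16) = 1 + 16 = 17)
A(Z) = 1/16 + Z³/32 (A(Z) = ((Z*Z)*Z + 2)/(15 + 17) = (Z²*Z + 2)/32 = (Z³ + 2)*(1/32) = (2 + Z³)*(1/32) = 1/16 + Z³/32)
√(-25787 + A(0*(-2) + 7)) = √(-25787 + (1/16 + (0*(-2) + 7)³/32)) = √(-25787 + (1/16 + (0 + 7)³/32)) = √(-25787 + (1/16 + (1/32)*7³)) = √(-25787 + (1/16 + (1/32)*343)) = √(-25787 + (1/16 + 343/32)) = √(-25787 + 345/32) = √(-824839/32) = I*√1649678/8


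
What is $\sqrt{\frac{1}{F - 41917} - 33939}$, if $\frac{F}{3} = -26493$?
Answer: $\frac{i \sqrt{125039665886905}}{60698} \approx 184.23 i$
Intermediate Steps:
$F = -79479$ ($F = 3 \left(-26493\right) = -79479$)
$\sqrt{\frac{1}{F - 41917} - 33939} = \sqrt{\frac{1}{-79479 - 41917} - 33939} = \sqrt{\frac{1}{-121396} - 33939} = \sqrt{- \frac{1}{121396} - 33939} = \sqrt{- \frac{4120058845}{121396}} = \frac{i \sqrt{125039665886905}}{60698}$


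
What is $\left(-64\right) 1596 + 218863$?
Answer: $116719$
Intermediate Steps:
$\left(-64\right) 1596 + 218863 = -102144 + 218863 = 116719$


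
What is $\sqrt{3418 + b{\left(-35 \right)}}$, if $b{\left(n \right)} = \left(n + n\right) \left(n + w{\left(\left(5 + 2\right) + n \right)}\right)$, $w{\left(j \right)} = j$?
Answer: $2 \sqrt{1957} \approx 88.476$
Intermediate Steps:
$b{\left(n \right)} = 2 n \left(7 + 2 n\right)$ ($b{\left(n \right)} = \left(n + n\right) \left(n + \left(\left(5 + 2\right) + n\right)\right) = 2 n \left(n + \left(7 + n\right)\right) = 2 n \left(7 + 2 n\right)$)
$\sqrt{3418 + b{\left(-35 \right)}} = \sqrt{3418 + 2 \left(-35\right) \left(7 + 2 \left(-35\right)\right)} = \sqrt{3418 + 2 \left(-35\right) \left(7 - 70\right)} = \sqrt{3418 + 2 \left(-35\right) \left(-63\right)} = \sqrt{3418 + 4410} = \sqrt{7828} = 2 \sqrt{1957}$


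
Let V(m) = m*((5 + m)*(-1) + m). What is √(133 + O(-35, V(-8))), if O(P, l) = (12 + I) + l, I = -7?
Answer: √178 ≈ 13.342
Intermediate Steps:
V(m) = -5*m (V(m) = m*((-5 - m) + m) = m*(-5) = -5*m)
O(P, l) = 5 + l (O(P, l) = (12 - 7) + l = 5 + l)
√(133 + O(-35, V(-8))) = √(133 + (5 - 5*(-8))) = √(133 + (5 + 40)) = √(133 + 45) = √178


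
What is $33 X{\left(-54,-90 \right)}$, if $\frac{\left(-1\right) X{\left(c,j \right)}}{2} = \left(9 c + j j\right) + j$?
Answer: $-496584$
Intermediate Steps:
$X{\left(c,j \right)} = - 18 c - 2 j - 2 j^{2}$ ($X{\left(c,j \right)} = - 2 \left(\left(9 c + j j\right) + j\right) = - 2 \left(\left(9 c + j^{2}\right) + j\right) = - 2 \left(\left(j^{2} + 9 c\right) + j\right) = - 2 \left(j + j^{2} + 9 c\right) = - 18 c - 2 j - 2 j^{2}$)
$33 X{\left(-54,-90 \right)} = 33 \left(\left(-18\right) \left(-54\right) - -180 - 2 \left(-90\right)^{2}\right) = 33 \left(972 + 180 - 16200\right) = 33 \left(-15048\right) = -496584$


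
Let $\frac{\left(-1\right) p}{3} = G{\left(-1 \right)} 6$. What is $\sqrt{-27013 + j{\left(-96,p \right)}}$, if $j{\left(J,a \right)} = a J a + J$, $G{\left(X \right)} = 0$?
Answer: $i \sqrt{27109} \approx 164.65 i$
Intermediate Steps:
$p = 0$ ($p = - 3 \cdot 0 \cdot 6 = \left(-3\right) 0 = 0$)
$j{\left(J,a \right)} = J + J a^{2}$ ($j{\left(J,a \right)} = J a a + J = J a^{2} + J = J + J a^{2}$)
$\sqrt{-27013 + j{\left(-96,p \right)}} = \sqrt{-27013 - 96 \left(1 + 0^{2}\right)} = \sqrt{-27013 - 96 \left(1 + 0\right)} = \sqrt{-27013 - 96} = \sqrt{-27109} = i \sqrt{27109}$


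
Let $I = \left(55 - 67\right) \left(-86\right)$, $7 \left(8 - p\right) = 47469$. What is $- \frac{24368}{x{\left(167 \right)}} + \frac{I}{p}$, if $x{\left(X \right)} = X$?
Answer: $- \frac{1156566392}{7917971} \approx -146.07$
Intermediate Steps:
$p = - \frac{47413}{7}$ ($p = 8 - \frac{47469}{7} = - \frac{47413}{7} \approx -6773.3$)
$I = 1032$ ($I = \left(-12\right) \left(-86\right) = 1032$)
$- \frac{24368}{x{\left(167 \right)}} + \frac{I}{p} = - \frac{24368}{167} + \frac{1032}{- \frac{47413}{7}} = \left(-24368\right) \frac{1}{167} + 1032 \left(- \frac{7}{47413}\right) = - \frac{24368}{167} - \frac{7224}{47413} = - \frac{1156566392}{7917971}$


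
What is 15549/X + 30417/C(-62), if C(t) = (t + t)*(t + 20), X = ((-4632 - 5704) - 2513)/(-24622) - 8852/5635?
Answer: -3743676125171849/252674503144 ≈ -14816.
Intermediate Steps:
X = -145549829/138744970 (X = (-10336 - 2513)*(-1/24622) - 8852*1/5635 = -12849*(-1/24622) - 8852/5635 = 12849/24622 - 8852/5635 = -145549829/138744970 ≈ -1.0490)
C(t) = 2*t*(20 + t) (C(t) = (2*t)*(20 + t) = 2*t*(20 + t))
15549/X + 30417/C(-62) = 15549/(-145549829/138744970) + 30417/((2*(-62)*(20 - 62))) = 15549*(-138744970/145549829) + 30417/((2*(-62)*(-42))) = -2157345538530/145549829 + 30417/5208 = -2157345538530/145549829 + 30417*(1/5208) = -2157345538530/145549829 + 10139/1736 = -3743676125171849/252674503144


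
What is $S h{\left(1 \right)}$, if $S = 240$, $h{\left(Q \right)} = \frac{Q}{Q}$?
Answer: $240$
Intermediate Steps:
$h{\left(Q \right)} = 1$
$S h{\left(1 \right)} = 240 \cdot 1 = 240$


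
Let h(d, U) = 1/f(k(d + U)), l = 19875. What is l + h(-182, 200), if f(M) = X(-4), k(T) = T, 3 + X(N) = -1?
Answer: 79499/4 ≈ 19875.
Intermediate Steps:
X(N) = -4 (X(N) = -3 - 1 = -4)
f(M) = -4
h(d, U) = -¼ (h(d, U) = 1/(-4) = -¼)
l + h(-182, 200) = 19875 - ¼ = 79499/4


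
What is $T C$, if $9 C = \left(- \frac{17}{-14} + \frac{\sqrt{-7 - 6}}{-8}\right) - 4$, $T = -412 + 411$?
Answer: $\frac{13}{42} + \frac{i \sqrt{13}}{72} \approx 0.30952 + 0.050077 i$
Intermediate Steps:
$T = -1$
$C = - \frac{13}{42} - \frac{i \sqrt{13}}{72}$ ($C = \frac{\left(- \frac{17}{-14} + \frac{\sqrt{-7 - 6}}{-8}\right) - 4}{9} = \frac{\left(\left(-17\right) \left(- \frac{1}{14}\right) + \sqrt{-13} \left(- \frac{1}{8}\right)\right) - 4}{9} = \frac{\left(\frac{17}{14} + i \sqrt{13} \left(- \frac{1}{8}\right)\right) - 4}{9} = \frac{\left(\frac{17}{14} - \frac{i \sqrt{13}}{8}\right) - 4}{9} = \frac{- \frac{39}{14} - \frac{i \sqrt{13}}{8}}{9} = - \frac{13}{42} - \frac{i \sqrt{13}}{72} \approx -0.30952 - 0.050077 i$)
$T C = - (- \frac{13}{42} - \frac{i \sqrt{13}}{72}) = \frac{13}{42} + \frac{i \sqrt{13}}{72}$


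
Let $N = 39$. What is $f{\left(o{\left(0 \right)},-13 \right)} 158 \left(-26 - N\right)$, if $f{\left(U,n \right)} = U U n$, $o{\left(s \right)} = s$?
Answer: $0$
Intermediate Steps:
$f{\left(U,n \right)} = n U^{2}$ ($f{\left(U,n \right)} = U^{2} n = n U^{2}$)
$f{\left(o{\left(0 \right)},-13 \right)} 158 \left(-26 - N\right) = - 13 \cdot 0^{2} \cdot 158 \left(-26 - 39\right) = \left(-13\right) 0 \cdot 158 \left(-26 - 39\right) = 0 \cdot 158 \left(-65\right) = 0 \left(-65\right) = 0$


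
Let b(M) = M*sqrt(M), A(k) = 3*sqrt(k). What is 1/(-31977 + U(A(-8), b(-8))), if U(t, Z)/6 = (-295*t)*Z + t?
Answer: -I/(36*sqrt(2) + 371817*I) ≈ -2.6895e-6 - 3.6826e-10*I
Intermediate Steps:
b(M) = M**(3/2)
U(t, Z) = 6*t - 1770*Z*t (U(t, Z) = 6*((-295*t)*Z + t) = 6*(-295*Z*t + t) = 6*(t - 295*Z*t) = 6*t - 1770*Z*t)
1/(-31977 + U(A(-8), b(-8))) = 1/(-31977 + 6*(3*sqrt(-8))*(1 - (-4720)*I*sqrt(2))) = 1/(-31977 + 6*(3*(2*I*sqrt(2)))*(1 - (-4720)*I*sqrt(2))) = 1/(-31977 + 6*(6*I*sqrt(2))*(1 + 4720*I*sqrt(2))) = 1/(-31977 + 36*I*sqrt(2)*(1 + 4720*I*sqrt(2)))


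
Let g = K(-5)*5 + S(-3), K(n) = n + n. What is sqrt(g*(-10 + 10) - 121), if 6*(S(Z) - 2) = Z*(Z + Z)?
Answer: 11*I ≈ 11.0*I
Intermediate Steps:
S(Z) = 2 + Z**2/3 (S(Z) = 2 + (Z*(Z + Z))/6 = 2 + (Z*(2*Z))/6 = 2 + (2*Z**2)/6 = 2 + Z**2/3)
K(n) = 2*n
g = -45 (g = (2*(-5))*5 + (2 + (1/3)*(-3)**2) = -10*5 + (2 + (1/3)*9) = -50 + (2 + 3) = -50 + 5 = -45)
sqrt(g*(-10 + 10) - 121) = sqrt(-45*(-10 + 10) - 121) = sqrt(-45*0 - 121) = sqrt(0 - 121) = sqrt(-121) = 11*I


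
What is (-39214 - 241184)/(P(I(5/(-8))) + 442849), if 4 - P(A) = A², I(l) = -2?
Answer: -280398/442849 ≈ -0.63317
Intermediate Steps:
P(A) = 4 - A²
(-39214 - 241184)/(P(I(5/(-8))) + 442849) = (-39214 - 241184)/((4 - 1*(-2)²) + 442849) = -280398/((4 - 1*4) + 442849) = -280398/((4 - 4) + 442849) = -280398/(0 + 442849) = -280398/442849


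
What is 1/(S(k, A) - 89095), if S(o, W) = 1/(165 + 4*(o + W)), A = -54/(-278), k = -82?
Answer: -22549/2009003294 ≈ -1.1224e-5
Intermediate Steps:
A = 27/139 (A = -54*(-1/278) = 27/139 ≈ 0.19424)
S(o, W) = 1/(165 + 4*W + 4*o) (S(o, W) = 1/(165 + 4*(W + o)) = 1/(165 + (4*W + 4*o)) = 1/(165 + 4*W + 4*o))
1/(S(k, A) - 89095) = 1/(1/(165 + 4*(27/139) + 4*(-82)) - 89095) = 1/(1/(165 + 108/139 - 328) - 89095) = 1/(1/(-22549/139) - 89095) = 1/(-139/22549 - 89095) = 1/(-2009003294/22549) = -22549/2009003294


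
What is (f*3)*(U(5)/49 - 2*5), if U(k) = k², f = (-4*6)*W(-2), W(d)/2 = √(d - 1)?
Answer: 66960*I*√3/49 ≈ 2366.9*I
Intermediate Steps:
W(d) = 2*√(-1 + d) (W(d) = 2*√(d - 1) = 2*√(-1 + d))
f = -48*I*√3 (f = (-4*6)*(2*√(-1 - 2)) = -48*√(-3) = -48*I*√3 ≈ -83.138*I)
(f*3)*(U(5)/49 - 2*5) = (-48*I*√3*3)*(5²/49 - 2*5) = (-144*I*√3)*(25*(1/49) - 10) = (-144*I*√3)*(25/49 - 10) = -144*I*√3*(-465/49) = 66960*I*√3/49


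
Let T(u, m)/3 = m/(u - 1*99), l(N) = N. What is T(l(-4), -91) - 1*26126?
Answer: -2690705/103 ≈ -26123.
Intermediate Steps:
T(u, m) = 3*m/(-99 + u) (T(u, m) = 3*(m/(u - 1*99)) = 3*(m/(u - 99)) = 3*(m/(-99 + u)) = 3*m/(-99 + u))
T(l(-4), -91) - 1*26126 = 3*(-91)/(-99 - 4) - 1*26126 = 3*(-91)/(-103) - 26126 = 3*(-91)*(-1/103) - 26126 = 273/103 - 26126 = -2690705/103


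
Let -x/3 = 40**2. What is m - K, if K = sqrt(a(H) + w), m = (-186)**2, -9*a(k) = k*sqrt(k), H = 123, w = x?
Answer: 34596 - sqrt(-43200 - 123*sqrt(123))/3 ≈ 34596.0 - 70.367*I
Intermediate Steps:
x = -4800 (x = -3*40**2 = -3*1600 = -4800)
w = -4800
a(k) = -k**(3/2)/9 (a(k) = -k*sqrt(k)/9 = -k**(3/2)/9)
m = 34596
K = sqrt(-4800 - 41*sqrt(123)/3) (K = sqrt(-41*sqrt(123)/3 - 4800) = sqrt(-4800 - 41*sqrt(123)/3) ≈ 70.367*I)
m - K = 34596 - sqrt(-43200 - 123*sqrt(123))/3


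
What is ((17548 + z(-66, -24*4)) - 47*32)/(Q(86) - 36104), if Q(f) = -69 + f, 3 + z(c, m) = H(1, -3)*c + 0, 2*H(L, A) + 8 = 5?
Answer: -5380/12029 ≈ -0.44725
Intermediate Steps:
H(L, A) = -3/2 (H(L, A) = -4 + (1/2)*5 = -4 + 5/2 = -3/2)
z(c, m) = -3 - 3*c/2 (z(c, m) = -3 + (-3*c/2 + 0) = -3 - 3*c/2)
((17548 + z(-66, -24*4)) - 47*32)/(Q(86) - 36104) = ((17548 + (-3 - 3/2*(-66))) - 47*32)/((-69 + 86) - 36104) = ((17548 + (-3 + 99)) - 1504)/(17 - 36104) = ((17548 + 96) - 1504)/(-36087) = (17644 - 1504)*(-1/36087) = 16140*(-1/36087) = -5380/12029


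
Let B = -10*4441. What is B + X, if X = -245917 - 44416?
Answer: -334743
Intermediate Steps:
B = -44410
X = -290333
B + X = -44410 - 290333 = -334743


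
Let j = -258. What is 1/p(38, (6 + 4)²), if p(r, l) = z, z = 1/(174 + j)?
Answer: -84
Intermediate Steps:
z = -1/84 (z = 1/(174 - 258) = 1/(-84) = -1/84 ≈ -0.011905)
p(r, l) = -1/84
1/p(38, (6 + 4)²) = 1/(-1/84) = -84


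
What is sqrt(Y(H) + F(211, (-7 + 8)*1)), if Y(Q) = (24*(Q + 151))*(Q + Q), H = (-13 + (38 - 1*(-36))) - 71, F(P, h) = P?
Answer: I*sqrt(67469) ≈ 259.75*I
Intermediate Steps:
H = -10 (H = (-13 + (38 + 36)) - 71 = (-13 + 74) - 71 = 61 - 71 = -10)
Y(Q) = 2*Q*(3624 + 24*Q) (Y(Q) = (24*(151 + Q))*(2*Q) = (3624 + 24*Q)*(2*Q) = 2*Q*(3624 + 24*Q))
sqrt(Y(H) + F(211, (-7 + 8)*1)) = sqrt(48*(-10)*(151 - 10) + 211) = sqrt(48*(-10)*141 + 211) = sqrt(-67680 + 211) = sqrt(-67469) = I*sqrt(67469)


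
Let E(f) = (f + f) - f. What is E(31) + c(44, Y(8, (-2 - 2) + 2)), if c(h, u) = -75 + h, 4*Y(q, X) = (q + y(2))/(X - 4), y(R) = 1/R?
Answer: 0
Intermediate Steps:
Y(q, X) = (1/2 + q)/(4*(-4 + X)) (Y(q, X) = ((q + 1/2)/(X - 4))/4 = ((q + 1/2)/(-4 + X))/4 = ((1/2 + q)/(-4 + X))/4 = (1/2 + q)/(4*(-4 + X)))
E(f) = f (E(f) = 2*f - f = f)
E(31) + c(44, Y(8, (-2 - 2) + 2)) = 31 + (-75 + 44) = 31 - 31 = 0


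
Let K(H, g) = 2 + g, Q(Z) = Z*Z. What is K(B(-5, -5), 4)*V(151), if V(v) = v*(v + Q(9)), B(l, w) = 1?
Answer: 210192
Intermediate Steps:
Q(Z) = Z**2
V(v) = v*(81 + v) (V(v) = v*(v + 9**2) = v*(v + 81) = v*(81 + v))
K(B(-5, -5), 4)*V(151) = (2 + 4)*(151*(81 + 151)) = 6*(151*232) = 6*35032 = 210192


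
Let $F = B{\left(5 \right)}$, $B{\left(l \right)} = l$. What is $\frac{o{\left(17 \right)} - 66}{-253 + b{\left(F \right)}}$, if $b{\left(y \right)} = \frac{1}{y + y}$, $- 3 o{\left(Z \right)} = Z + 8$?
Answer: $\frac{2230}{7587} \approx 0.29392$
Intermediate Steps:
$o{\left(Z \right)} = - \frac{8}{3} - \frac{Z}{3}$ ($o{\left(Z \right)} = - \frac{Z + 8}{3} = - \frac{8 + Z}{3} = - \frac{8}{3} - \frac{Z}{3}$)
$F = 5$
$b{\left(y \right)} = \frac{1}{2 y}$
$\frac{o{\left(17 \right)} - 66}{-253 + b{\left(F \right)}} = \frac{\left(- \frac{8}{3} - \frac{17}{3}\right) - 66}{-253 + \frac{1}{2 \cdot 5}} = \frac{\left(- \frac{8}{3} - \frac{17}{3}\right) - 66}{-253 + \frac{1}{2} \cdot \frac{1}{5}} = \frac{- \frac{25}{3} - 66}{-253 + \frac{1}{10}} = - \frac{223}{3 \left(- \frac{2529}{10}\right)} = \left(- \frac{223}{3}\right) \left(- \frac{10}{2529}\right) = \frac{2230}{7587}$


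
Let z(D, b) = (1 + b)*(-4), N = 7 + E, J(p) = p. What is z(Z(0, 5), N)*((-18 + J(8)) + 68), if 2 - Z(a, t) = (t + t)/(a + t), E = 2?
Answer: -2320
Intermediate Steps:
Z(a, t) = 2 - 2*t/(a + t) (Z(a, t) = 2 - (t + t)/(a + t) = 2 - 2*t/(a + t))
N = 9 (N = 7 + 2 = 9)
z(D, b) = -4 - 4*b
z(Z(0, 5), N)*((-18 + J(8)) + 68) = (-4 - 4*9)*((-18 + 8) + 68) = (-4 - 36)*(-10 + 68) = -40*58 = -2320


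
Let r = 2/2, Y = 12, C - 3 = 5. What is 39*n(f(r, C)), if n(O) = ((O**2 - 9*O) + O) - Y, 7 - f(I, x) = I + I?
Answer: -1053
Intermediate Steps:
C = 8 (C = 3 + 5 = 8)
r = 1 (r = 2*(1/2) = 1)
f(I, x) = 7 - 2*I (f(I, x) = 7 - (I + I) = 7 - 2*I)
n(O) = -12 + O**2 - 8*O (n(O) = ((O**2 - 9*O) + O) - 1*12 = (O**2 - 8*O) - 12 = -12 + O**2 - 8*O)
39*n(f(r, C)) = 39*(-12 + (7 - 2*1)**2 - 8*(7 - 2*1)) = 39*(-12 + (7 - 2)**2 - 8*(7 - 2)) = 39*(-12 + 5**2 - 8*5) = 39*(-12 + 25 - 40) = 39*(-27) = -1053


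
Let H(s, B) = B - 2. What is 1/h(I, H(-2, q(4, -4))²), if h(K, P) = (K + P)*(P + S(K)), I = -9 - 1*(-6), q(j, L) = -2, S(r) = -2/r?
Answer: 3/650 ≈ 0.0046154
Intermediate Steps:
I = -3 (I = -9 + 6 = -3)
H(s, B) = -2 + B
h(K, P) = (K + P)*(P - 2/K)
1/h(I, H(-2, q(4, -4))²) = 1/(-2 + ((-2 - 2)²)² - 3*(-2 - 2)² - 2*(-2 - 2)²/(-3)) = 1/(-2 + ((-4)²)² - 3*(-4)² - 2*(-4)²*(-⅓)) = 1/(-2 + 16² - 3*16 - 2*16*(-⅓)) = 1/(-2 + 256 - 48 + 32/3) = 1/(650/3) = 3/650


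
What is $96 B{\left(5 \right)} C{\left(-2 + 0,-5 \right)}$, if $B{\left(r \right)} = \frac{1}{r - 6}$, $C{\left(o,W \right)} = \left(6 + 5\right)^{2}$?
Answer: $-11616$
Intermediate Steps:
$C{\left(o,W \right)} = 121$ ($C{\left(o,W \right)} = 11^{2} = 121$)
$B{\left(r \right)} = \frac{1}{-6 + r}$
$96 B{\left(5 \right)} C{\left(-2 + 0,-5 \right)} = \frac{96}{-6 + 5} \cdot 121 = \frac{96}{-1} \cdot 121 = 96 \left(-1\right) 121 = \left(-96\right) 121 = -11616$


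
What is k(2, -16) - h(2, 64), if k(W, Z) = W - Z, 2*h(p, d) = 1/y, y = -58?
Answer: 2089/116 ≈ 18.009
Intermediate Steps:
h(p, d) = -1/116 (h(p, d) = (½)/(-58) = (½)*(-1/58) = -1/116)
k(2, -16) - h(2, 64) = (2 - 1*(-16)) - 1*(-1/116) = (2 + 16) + 1/116 = 18 + 1/116 = 2089/116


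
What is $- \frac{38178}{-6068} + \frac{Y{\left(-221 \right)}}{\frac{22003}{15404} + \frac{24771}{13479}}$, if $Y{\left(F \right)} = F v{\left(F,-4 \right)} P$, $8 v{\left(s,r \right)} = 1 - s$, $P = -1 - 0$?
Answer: $\frac{1292092376508645}{685836631438} \approx 1884.0$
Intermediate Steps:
$P = -1$ ($P = -1 + 0 = -1$)
$v{\left(s,r \right)} = \frac{1}{8} - \frac{s}{8}$ ($v{\left(s,r \right)} = \frac{1 - s}{8} = \frac{1}{8} - \frac{s}{8}$)
$Y{\left(F \right)} = - F \left(\frac{1}{8} - \frac{F}{8}\right)$ ($Y{\left(F \right)} = F \left(\frac{1}{8} - \frac{F}{8}\right) \left(-1\right) = - F \left(\frac{1}{8} - \frac{F}{8}\right)$)
$- \frac{38178}{-6068} + \frac{Y{\left(-221 \right)}}{\frac{22003}{15404} + \frac{24771}{13479}} = - \frac{38178}{-6068} + \frac{\frac{1}{8} \left(-221\right) \left(-1 - 221\right)}{\frac{22003}{15404} + \frac{24771}{13479}} = \left(-38178\right) \left(- \frac{1}{6068}\right) + \frac{\frac{1}{8} \left(-221\right) \left(-222\right)}{22003 \cdot \frac{1}{15404} + 24771 \cdot \frac{1}{13479}} = \frac{19089}{3034} + \frac{24531}{4 \left(\frac{22003}{15404} + \frac{8257}{4493}\right)} = \frac{19089}{3034} + \frac{24531}{4 \cdot \frac{226050307}{69210172}} = \frac{19089}{3034} + \frac{24531}{4} \cdot \frac{69210172}{226050307} = \frac{19089}{3034} + \frac{424448682333}{226050307} = \frac{1292092376508645}{685836631438}$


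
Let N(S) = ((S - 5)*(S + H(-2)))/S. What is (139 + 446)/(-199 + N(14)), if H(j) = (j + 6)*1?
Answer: -4095/1312 ≈ -3.1212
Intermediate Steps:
H(j) = 6 + j (H(j) = (6 + j)*1 = 6 + j)
N(S) = (-5 + S)*(4 + S)/S (N(S) = ((S - 5)*(S + (6 - 2)))/S = ((-5 + S)*(S + 4))/S = ((-5 + S)*(4 + S))/S = (-5 + S)*(4 + S)/S)
(139 + 446)/(-199 + N(14)) = (139 + 446)/(-199 + (-1 + 14 - 20/14)) = 585/(-199 + (-1 + 14 - 20*1/14)) = 585/(-199 + (-1 + 14 - 10/7)) = 585/(-199 + 81/7) = 585/(-1312/7) = 585*(-7/1312) = -4095/1312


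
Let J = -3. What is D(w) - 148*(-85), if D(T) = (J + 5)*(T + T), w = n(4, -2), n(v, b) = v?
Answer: 12596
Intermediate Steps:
w = 4
D(T) = 4*T (D(T) = (-3 + 5)*(T + T) = 2*(2*T) = 4*T)
D(w) - 148*(-85) = 4*4 - 148*(-85) = 16 + 12580 = 12596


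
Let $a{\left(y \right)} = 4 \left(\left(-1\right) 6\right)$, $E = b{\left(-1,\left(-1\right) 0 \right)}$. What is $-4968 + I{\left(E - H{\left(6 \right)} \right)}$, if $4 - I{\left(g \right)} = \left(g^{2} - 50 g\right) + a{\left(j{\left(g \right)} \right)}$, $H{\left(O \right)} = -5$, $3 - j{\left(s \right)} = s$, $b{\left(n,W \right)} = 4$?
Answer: $-4571$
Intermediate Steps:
$j{\left(s \right)} = 3 - s$
$E = 4$
$a{\left(y \right)} = -24$ ($a{\left(y \right)} = 4 \left(-6\right) = -24$)
$I{\left(g \right)} = 28 - g^{2} + 50 g$ ($I{\left(g \right)} = 4 - \left(\left(g^{2} - 50 g\right) - 24\right) = 4 - \left(-24 + g^{2} - 50 g\right) = 4 + \left(24 - g^{2} + 50 g\right) = 28 - g^{2} + 50 g$)
$-4968 + I{\left(E - H{\left(6 \right)} \right)} = -4968 + \left(28 - \left(4 - -5\right)^{2} + 50 \left(4 - -5\right)\right) = -4968 + \left(28 - \left(4 + 5\right)^{2} + 50 \left(4 + 5\right)\right) = -4968 + \left(28 - 9^{2} + 50 \cdot 9\right) = -4968 + \left(28 - 81 + 450\right) = -4968 + 397 = -4571$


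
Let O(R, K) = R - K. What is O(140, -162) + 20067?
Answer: 20369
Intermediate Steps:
O(140, -162) + 20067 = (140 - 1*(-162)) + 20067 = (140 + 162) + 20067 = 302 + 20067 = 20369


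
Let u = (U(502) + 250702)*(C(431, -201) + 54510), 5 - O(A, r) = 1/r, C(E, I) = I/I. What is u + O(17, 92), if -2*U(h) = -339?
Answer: 1258123583417/92 ≈ 1.3675e+10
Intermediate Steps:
U(h) = 339/2 (U(h) = -½*(-339) = 339/2)
C(E, I) = 1
O(A, r) = 5 - 1/r
u = 27350512673/2 (u = (339/2 + 250702)*(1 + 54510) = (501743/2)*54511 = 27350512673/2 ≈ 1.3675e+10)
u + O(17, 92) = 27350512673/2 + (5 - 1/92) = 27350512673/2 + 459/92 = 1258123583417/92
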